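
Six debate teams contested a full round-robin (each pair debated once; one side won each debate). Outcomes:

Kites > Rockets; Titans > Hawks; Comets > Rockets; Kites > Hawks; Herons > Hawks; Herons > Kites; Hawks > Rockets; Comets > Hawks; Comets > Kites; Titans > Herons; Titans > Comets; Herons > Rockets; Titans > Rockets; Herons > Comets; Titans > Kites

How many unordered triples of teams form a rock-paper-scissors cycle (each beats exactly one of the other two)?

Of the C(6,3) = 20 triples, the cyclic ones are: none.
That is 0.

0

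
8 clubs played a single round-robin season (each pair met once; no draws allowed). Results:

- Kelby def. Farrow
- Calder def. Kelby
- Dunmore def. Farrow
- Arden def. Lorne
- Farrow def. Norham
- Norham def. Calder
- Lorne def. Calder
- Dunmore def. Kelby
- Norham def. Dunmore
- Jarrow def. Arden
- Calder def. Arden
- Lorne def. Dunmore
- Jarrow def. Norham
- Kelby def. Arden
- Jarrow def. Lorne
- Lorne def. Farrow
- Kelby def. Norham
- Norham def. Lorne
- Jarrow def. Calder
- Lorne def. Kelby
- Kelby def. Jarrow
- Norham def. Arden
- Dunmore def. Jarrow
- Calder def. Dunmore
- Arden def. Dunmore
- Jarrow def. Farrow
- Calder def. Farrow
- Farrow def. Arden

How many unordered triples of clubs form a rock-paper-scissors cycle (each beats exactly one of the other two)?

17

Win totals: Jarrow 5, Dunmore 3, Farrow 2, Arden 2, Norham 4, Lorne 4, Calder 4, Kelby 4.
A club with w wins dominates both others in C(w,2) triples; summing gives 10 + 3 + 1 + 1 + 6 + 6 + 6 + 6 = 39 transitive triples.
Total triples C(8,3) = 56, so cyclic triples = 56 − 39 = 17.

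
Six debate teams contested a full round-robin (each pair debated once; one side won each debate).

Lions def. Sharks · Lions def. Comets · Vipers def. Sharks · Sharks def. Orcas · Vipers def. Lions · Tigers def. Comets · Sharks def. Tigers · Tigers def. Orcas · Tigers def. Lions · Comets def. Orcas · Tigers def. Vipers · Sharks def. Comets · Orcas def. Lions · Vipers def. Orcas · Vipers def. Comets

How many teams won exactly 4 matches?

2

Win totals: Comets 1, Orcas 1, Vipers 4, Sharks 3, Lions 2, Tigers 4.
Exactly 4: Vipers, Tigers — 2 teams.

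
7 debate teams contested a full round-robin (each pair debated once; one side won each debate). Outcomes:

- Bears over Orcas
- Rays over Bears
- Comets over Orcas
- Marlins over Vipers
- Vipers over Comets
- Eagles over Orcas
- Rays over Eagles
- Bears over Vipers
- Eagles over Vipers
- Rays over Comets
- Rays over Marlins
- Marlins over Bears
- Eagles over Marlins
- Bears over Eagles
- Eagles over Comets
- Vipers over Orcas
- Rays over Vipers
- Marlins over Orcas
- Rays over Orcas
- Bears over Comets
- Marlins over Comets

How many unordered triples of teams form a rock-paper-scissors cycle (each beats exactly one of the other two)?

1

Win totals: Marlins 4, Bears 4, Orcas 0, Rays 6, Comets 1, Eagles 4, Vipers 2.
A team with w wins dominates both others in C(w,2) triples; summing gives 6 + 6 + 0 + 15 + 0 + 6 + 1 = 34 transitive triples.
Total triples C(7,3) = 35, so cyclic triples = 35 − 34 = 1.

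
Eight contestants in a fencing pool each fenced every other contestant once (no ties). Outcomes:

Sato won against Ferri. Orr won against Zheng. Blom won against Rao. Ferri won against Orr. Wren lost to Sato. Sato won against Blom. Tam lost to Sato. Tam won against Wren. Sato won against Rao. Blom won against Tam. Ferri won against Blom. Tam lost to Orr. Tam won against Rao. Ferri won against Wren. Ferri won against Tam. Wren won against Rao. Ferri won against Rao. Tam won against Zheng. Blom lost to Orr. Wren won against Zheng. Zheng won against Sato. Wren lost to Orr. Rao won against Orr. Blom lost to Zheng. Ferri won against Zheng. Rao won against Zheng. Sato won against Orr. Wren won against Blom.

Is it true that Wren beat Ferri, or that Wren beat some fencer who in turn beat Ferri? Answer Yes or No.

No

Wren did not beat Ferri directly.
Wren beat Rao, Zheng, Blom, but each of them lost to Ferri. No two-step path.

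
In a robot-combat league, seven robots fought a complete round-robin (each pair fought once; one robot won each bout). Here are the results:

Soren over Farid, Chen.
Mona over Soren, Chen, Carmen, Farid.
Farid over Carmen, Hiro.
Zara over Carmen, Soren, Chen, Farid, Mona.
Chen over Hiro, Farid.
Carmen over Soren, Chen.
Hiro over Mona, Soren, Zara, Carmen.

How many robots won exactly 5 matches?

Win totals: Farid 2, Mona 4, Carmen 2, Soren 2, Hiro 4, Zara 5, Chen 2.
Exactly 5: Zara — 1 robot.

1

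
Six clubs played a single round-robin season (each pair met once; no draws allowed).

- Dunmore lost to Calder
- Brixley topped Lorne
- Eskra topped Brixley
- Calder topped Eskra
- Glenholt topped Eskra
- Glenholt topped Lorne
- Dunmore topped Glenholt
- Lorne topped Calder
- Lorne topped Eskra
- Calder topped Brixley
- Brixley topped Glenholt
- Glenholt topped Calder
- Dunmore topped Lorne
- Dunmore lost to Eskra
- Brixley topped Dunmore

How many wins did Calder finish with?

Calder's results: beat Brixley, Dunmore, Eskra; lost to Lorne, Glenholt.
That is 3 wins.

3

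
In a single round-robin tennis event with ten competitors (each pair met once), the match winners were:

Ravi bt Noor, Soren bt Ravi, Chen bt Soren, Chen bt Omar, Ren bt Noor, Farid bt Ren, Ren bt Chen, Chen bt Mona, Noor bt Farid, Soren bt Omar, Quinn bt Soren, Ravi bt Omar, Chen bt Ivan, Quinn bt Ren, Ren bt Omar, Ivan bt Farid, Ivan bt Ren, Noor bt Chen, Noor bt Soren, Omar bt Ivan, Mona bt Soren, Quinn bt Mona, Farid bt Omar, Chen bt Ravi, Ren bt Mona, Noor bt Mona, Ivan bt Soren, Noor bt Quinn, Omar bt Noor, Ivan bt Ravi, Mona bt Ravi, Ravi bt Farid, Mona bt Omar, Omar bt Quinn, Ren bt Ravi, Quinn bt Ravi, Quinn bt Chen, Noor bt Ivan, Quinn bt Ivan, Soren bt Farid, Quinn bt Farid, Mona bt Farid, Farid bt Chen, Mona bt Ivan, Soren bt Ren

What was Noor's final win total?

6

Noor's results: beat Farid, Mona, Chen, Ivan, Soren, Quinn; lost to Ren, Omar, Ravi.
That is 6 wins.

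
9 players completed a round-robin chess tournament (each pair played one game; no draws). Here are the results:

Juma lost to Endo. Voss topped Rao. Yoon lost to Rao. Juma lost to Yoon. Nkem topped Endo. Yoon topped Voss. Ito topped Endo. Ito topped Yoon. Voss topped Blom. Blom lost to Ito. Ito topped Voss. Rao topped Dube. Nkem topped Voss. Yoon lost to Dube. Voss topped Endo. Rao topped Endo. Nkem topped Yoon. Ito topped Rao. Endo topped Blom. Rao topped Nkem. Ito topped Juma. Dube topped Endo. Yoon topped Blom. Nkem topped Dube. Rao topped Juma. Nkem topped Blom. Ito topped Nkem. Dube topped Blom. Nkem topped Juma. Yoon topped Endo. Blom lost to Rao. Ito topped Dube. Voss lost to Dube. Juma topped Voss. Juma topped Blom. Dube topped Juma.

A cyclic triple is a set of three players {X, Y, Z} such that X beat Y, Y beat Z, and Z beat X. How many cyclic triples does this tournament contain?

Win totals: Ito 8, Juma 2, Endo 2, Voss 3, Dube 5, Yoon 4, Blom 0, Nkem 6, Rao 6.
A player with w wins dominates both others in C(w,2) triples; summing gives 28 + 1 + 1 + 3 + 10 + 6 + 0 + 15 + 15 = 79 transitive triples.
Total triples C(9,3) = 84, so cyclic triples = 84 − 79 = 5.

5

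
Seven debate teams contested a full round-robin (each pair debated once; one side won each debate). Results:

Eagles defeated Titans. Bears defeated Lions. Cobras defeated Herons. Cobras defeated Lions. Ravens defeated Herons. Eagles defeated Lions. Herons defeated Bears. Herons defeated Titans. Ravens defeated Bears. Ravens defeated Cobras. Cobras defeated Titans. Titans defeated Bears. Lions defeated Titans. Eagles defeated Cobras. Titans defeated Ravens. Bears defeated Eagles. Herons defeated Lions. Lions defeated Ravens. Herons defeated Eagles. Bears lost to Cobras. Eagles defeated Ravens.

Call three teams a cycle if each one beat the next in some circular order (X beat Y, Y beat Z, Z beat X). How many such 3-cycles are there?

11

Win totals: Ravens 3, Cobras 4, Lions 2, Titans 2, Bears 2, Eagles 4, Herons 4.
A team with w wins dominates both others in C(w,2) triples; summing gives 3 + 6 + 1 + 1 + 1 + 6 + 6 = 24 transitive triples.
Total triples C(7,3) = 35, so cyclic triples = 35 − 24 = 11.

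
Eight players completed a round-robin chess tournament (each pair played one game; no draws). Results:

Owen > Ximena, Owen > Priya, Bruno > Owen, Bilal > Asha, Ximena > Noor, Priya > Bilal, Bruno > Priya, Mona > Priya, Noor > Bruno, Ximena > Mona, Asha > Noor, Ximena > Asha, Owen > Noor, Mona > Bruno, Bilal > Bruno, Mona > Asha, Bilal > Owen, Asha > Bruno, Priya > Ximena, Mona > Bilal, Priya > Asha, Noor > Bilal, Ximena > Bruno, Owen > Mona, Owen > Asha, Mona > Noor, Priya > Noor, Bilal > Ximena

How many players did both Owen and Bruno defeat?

Owen beat: Mona, Priya, Asha, Ximena, Noor.
Bruno beat: Priya, Owen.
Both beat: Priya — 1.

1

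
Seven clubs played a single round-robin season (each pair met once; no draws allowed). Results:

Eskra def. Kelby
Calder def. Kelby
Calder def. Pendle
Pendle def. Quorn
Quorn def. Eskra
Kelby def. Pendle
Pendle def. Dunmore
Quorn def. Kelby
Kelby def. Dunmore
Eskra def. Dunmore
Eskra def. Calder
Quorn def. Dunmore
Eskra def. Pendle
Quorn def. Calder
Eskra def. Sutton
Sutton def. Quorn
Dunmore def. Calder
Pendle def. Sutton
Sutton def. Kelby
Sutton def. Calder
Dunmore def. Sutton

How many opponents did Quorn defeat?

Quorn's results: beat Dunmore, Kelby, Calder, Eskra; lost to Pendle, Sutton.
That is 4 wins.

4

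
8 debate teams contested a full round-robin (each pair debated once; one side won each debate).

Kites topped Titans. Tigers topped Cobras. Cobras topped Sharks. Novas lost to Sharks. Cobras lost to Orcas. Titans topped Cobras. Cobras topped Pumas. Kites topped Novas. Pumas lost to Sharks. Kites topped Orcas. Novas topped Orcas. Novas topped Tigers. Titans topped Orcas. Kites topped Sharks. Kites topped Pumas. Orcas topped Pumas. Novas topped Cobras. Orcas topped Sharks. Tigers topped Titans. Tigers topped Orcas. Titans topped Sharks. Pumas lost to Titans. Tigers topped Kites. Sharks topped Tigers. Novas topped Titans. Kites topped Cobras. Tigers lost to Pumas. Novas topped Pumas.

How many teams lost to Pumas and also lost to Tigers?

Pumas beat: Tigers.
Tigers beat: Kites, Titans, Cobras, Orcas.
No one was beaten by both.

0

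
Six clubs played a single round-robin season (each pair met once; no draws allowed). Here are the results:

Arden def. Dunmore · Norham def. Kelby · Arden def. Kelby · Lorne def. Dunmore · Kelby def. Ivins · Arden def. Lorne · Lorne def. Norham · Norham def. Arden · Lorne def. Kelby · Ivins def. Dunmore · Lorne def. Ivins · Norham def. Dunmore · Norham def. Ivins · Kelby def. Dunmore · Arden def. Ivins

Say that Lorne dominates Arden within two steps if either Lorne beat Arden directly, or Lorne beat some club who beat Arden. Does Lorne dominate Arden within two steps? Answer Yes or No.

Lorne did not beat Arden directly.
Lorne beat Dunmore, Kelby, Ivins, Norham. Of those, Norham beat Arden.

Yes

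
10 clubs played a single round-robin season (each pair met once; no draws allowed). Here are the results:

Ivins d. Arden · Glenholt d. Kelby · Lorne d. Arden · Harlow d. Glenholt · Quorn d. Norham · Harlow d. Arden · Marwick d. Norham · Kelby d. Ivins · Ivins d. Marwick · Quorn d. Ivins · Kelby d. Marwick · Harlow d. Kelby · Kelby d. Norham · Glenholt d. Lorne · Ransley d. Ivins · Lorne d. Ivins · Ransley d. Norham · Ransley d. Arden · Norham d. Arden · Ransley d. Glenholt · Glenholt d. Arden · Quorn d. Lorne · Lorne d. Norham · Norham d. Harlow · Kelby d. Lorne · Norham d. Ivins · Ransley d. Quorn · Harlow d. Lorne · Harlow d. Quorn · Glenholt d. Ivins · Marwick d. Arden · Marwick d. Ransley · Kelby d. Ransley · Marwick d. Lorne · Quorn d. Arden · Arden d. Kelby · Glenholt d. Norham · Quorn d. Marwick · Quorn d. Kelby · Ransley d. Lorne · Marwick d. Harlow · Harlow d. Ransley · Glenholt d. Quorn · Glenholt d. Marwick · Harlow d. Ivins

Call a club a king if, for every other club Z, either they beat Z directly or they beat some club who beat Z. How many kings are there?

6

Quorn cannot reach Glenholt in two steps.
Kelby reaches everyone (king).
Ivins cannot reach Quorn, Glenholt in two steps.
Glenholt reaches everyone (king).
Ransley reaches everyone (king).
Norham reaches everyone (king).
Arden cannot reach Quorn, Glenholt, Harlow in two steps.
Harlow reaches everyone (king).
Lorne cannot reach Quorn, Glenholt, Ransley in two steps.
Marwick reaches everyone (king).
Kings: Kelby, Glenholt, Ransley, Norham, Harlow, Marwick — 6.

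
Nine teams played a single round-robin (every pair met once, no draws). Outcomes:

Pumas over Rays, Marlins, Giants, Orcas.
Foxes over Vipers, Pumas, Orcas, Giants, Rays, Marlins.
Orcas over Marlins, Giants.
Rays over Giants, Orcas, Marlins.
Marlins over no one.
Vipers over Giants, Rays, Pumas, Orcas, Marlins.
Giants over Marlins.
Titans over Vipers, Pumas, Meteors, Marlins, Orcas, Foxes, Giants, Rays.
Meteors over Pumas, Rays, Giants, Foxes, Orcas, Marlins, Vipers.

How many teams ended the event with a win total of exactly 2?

1

Win totals: Giants 1, Titans 8, Orcas 2, Pumas 4, Meteors 7, Vipers 5, Rays 3, Marlins 0, Foxes 6.
Exactly 2: Orcas — 1 team.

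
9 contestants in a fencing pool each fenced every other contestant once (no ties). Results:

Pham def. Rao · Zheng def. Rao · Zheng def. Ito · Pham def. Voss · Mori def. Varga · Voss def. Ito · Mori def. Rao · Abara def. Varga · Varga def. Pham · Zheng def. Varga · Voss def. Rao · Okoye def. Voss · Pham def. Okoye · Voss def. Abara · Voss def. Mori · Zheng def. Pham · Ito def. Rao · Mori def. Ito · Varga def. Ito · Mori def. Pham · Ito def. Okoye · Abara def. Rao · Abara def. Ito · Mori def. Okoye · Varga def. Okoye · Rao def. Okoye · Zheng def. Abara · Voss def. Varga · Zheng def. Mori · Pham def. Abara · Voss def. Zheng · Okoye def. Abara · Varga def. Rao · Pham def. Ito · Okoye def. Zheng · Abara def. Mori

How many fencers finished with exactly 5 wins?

2

Win totals: Zheng 6, Pham 5, Voss 6, Okoye 3, Mori 5, Rao 1, Ito 2, Varga 4, Abara 4.
Exactly 5: Pham, Mori — 2 fencers.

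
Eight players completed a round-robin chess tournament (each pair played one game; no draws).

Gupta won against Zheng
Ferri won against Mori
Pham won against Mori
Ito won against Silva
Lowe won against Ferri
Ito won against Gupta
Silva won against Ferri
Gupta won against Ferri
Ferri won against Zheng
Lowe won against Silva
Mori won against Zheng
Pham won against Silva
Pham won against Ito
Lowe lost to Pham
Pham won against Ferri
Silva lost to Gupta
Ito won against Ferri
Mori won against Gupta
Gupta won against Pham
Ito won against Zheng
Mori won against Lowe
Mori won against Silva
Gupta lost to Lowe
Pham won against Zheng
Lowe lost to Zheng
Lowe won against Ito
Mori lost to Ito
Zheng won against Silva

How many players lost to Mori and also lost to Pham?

Mori beat: Zheng, Lowe, Gupta, Silva.
Pham beat: Ferri, Mori, Zheng, Lowe, Ito, Silva.
Both beat: Zheng, Lowe, Silva — 3.

3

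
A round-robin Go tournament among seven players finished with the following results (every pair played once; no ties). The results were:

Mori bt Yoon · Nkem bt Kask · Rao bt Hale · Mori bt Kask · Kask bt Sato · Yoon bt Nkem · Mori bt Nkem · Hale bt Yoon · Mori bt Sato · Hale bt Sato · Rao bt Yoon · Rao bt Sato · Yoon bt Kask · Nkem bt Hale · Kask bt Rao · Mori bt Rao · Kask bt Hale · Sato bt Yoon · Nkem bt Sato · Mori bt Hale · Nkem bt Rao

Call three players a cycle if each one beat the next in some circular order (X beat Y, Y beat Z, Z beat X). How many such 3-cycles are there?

6

Win totals: Rao 3, Kask 3, Hale 2, Sato 1, Yoon 2, Mori 6, Nkem 4.
A player with w wins dominates both others in C(w,2) triples; summing gives 3 + 3 + 1 + 0 + 1 + 15 + 6 = 29 transitive triples.
Total triples C(7,3) = 35, so cyclic triples = 35 − 29 = 6.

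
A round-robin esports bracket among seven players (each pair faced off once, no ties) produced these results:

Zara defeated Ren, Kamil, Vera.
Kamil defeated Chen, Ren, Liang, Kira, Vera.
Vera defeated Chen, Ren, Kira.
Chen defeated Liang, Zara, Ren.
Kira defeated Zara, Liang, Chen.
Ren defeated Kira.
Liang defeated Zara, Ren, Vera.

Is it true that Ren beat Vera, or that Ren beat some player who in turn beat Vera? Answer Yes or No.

Ren did not beat Vera directly.
Ren beat Kira, but each of them lost to Vera. No two-step path.

No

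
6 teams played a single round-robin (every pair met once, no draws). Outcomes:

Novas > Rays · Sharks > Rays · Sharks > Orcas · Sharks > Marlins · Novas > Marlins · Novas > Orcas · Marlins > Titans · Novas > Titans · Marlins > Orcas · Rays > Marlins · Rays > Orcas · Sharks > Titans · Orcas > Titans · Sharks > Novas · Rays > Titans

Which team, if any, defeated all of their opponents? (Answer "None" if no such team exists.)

Sharks

Sharks has 5 wins out of 5 opponents — a perfect record.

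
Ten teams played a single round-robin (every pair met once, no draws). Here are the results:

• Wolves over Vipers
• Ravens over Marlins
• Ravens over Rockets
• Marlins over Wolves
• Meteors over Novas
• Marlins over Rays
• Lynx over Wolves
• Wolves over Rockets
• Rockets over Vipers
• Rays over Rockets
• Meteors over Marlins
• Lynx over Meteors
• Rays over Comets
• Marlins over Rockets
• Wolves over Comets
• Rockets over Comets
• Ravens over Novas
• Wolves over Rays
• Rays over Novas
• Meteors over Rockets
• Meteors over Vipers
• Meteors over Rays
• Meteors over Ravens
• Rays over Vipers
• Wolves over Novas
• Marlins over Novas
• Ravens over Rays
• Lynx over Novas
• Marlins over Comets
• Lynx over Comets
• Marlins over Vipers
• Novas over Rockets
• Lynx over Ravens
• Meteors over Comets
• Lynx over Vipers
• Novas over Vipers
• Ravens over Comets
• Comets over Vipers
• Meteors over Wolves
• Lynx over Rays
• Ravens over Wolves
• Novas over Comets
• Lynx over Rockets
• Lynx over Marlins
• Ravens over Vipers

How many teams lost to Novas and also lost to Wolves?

Novas beat: Rockets, Comets, Vipers.
Wolves beat: Rays, Rockets, Comets, Vipers, Novas.
Both beat: Rockets, Comets, Vipers — 3.

3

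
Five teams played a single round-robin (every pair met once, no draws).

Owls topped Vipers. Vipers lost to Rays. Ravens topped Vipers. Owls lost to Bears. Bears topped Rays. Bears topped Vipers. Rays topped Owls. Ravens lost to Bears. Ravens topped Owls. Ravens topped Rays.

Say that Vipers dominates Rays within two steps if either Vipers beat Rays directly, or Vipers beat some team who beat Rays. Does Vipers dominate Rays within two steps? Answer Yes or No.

No

Vipers did not beat Rays directly.
Vipers beat no one, so there is no intermediate team.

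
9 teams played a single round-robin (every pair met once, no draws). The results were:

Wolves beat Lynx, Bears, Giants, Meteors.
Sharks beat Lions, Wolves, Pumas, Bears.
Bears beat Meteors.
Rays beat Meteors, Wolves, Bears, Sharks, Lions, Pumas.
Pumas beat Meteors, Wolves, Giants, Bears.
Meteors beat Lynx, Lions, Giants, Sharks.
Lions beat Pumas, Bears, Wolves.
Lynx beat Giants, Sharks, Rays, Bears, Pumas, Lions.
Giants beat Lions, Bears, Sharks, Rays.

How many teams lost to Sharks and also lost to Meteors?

1

Sharks beat: Bears, Wolves, Lions, Pumas.
Meteors beat: Lynx, Giants, Lions, Sharks.
Both beat: Lions — 1.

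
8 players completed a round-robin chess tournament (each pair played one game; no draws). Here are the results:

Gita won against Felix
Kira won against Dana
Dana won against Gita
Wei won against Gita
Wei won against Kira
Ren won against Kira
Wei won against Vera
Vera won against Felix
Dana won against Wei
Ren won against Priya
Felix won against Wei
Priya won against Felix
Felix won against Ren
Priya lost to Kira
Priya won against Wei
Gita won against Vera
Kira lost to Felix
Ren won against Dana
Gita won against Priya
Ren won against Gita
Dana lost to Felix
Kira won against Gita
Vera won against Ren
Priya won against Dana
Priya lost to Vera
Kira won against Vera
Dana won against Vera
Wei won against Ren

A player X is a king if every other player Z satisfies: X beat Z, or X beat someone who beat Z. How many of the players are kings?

8

Dana reaches everyone (king).
Ren reaches everyone (king).
Felix reaches everyone (king).
Gita reaches everyone (king).
Priya reaches everyone (king).
Wei reaches everyone (king).
Kira reaches everyone (king).
Vera reaches everyone (king).
Kings: Dana, Ren, Felix, Gita, Priya, Wei, Kira, Vera — 8.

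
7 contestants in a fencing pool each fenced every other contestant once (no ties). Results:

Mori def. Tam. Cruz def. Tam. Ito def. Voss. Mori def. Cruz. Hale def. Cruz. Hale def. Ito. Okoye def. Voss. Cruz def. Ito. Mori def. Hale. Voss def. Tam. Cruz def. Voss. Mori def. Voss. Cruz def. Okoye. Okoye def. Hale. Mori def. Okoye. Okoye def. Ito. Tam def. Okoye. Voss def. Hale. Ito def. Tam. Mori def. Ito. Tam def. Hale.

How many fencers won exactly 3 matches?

1

Win totals: Hale 2, Cruz 4, Voss 2, Ito 2, Okoye 3, Mori 6, Tam 2.
Exactly 3: Okoye — 1 fencer.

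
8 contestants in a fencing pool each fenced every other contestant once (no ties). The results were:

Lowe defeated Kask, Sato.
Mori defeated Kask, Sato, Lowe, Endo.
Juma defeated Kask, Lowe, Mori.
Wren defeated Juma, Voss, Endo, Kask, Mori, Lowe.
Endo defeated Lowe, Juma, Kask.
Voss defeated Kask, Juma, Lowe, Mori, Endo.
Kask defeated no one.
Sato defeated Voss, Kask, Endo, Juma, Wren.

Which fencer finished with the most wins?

Win totals: Lowe 2, Endo 3, Wren 6, Kask 0, Juma 3, Voss 5, Mori 4, Sato 5.
Wren leads with 6 wins (next highest: 5).

Wren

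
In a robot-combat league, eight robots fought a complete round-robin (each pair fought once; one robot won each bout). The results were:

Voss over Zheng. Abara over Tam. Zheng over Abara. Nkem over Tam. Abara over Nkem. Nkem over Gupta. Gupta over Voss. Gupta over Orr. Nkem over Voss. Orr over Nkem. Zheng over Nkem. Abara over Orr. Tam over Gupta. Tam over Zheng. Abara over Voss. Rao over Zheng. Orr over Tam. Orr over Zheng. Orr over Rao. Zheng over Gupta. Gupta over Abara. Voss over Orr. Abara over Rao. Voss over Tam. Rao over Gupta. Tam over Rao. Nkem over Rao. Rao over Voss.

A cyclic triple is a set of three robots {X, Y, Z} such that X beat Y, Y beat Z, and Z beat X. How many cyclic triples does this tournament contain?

19

Win totals: Gupta 3, Zheng 3, Rao 3, Orr 4, Tam 3, Nkem 4, Voss 3, Abara 5.
A robot with w wins dominates both others in C(w,2) triples; summing gives 3 + 3 + 3 + 6 + 3 + 6 + 3 + 10 = 37 transitive triples.
Total triples C(8,3) = 56, so cyclic triples = 56 − 37 = 19.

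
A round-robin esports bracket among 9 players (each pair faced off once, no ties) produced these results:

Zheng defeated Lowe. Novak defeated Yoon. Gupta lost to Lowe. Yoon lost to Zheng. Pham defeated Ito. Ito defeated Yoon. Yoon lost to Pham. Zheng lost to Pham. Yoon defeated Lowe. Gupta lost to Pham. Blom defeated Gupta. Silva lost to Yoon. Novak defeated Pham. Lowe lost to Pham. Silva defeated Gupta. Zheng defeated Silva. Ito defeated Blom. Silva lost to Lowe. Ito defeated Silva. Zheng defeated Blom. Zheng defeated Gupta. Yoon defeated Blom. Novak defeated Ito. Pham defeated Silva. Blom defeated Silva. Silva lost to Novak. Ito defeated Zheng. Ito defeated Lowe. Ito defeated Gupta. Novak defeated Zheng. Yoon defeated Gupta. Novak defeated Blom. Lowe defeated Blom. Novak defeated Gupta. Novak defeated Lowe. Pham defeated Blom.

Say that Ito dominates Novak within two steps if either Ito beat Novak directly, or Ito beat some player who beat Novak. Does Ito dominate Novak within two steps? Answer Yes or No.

No

Ito did not beat Novak directly.
Ito beat Zheng, Yoon, Lowe, Blom, Silva, Gupta, but each of them lost to Novak. No two-step path.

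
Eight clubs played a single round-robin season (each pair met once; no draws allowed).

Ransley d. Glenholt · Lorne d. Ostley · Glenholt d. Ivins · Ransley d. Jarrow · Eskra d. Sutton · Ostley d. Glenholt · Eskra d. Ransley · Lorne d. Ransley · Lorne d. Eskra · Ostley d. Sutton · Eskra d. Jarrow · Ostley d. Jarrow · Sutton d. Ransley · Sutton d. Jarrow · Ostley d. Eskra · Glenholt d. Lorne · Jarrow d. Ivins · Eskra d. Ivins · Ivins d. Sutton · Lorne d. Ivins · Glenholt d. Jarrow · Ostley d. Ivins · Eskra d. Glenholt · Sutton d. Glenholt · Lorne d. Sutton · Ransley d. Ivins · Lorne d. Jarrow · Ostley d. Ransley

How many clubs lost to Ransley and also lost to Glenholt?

2

Ransley beat: Jarrow, Ivins, Glenholt.
Glenholt beat: Jarrow, Ivins, Lorne.
Both beat: Jarrow, Ivins — 2.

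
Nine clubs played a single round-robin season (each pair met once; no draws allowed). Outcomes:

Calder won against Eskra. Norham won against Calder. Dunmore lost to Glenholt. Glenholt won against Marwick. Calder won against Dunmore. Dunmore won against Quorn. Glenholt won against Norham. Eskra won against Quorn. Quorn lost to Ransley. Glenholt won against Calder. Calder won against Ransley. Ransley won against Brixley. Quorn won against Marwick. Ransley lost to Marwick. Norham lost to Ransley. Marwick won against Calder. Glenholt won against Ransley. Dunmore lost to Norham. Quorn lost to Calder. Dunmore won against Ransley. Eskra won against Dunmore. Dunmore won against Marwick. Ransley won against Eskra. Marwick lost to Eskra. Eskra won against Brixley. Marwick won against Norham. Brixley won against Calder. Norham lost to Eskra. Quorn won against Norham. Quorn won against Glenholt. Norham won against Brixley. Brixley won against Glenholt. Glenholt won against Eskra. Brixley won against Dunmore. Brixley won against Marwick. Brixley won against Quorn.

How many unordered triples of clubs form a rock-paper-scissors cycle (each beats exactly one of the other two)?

Win totals: Norham 3, Eskra 5, Brixley 5, Glenholt 6, Calder 4, Dunmore 3, Marwick 3, Ransley 4, Quorn 3.
A club with w wins dominates both others in C(w,2) triples; summing gives 3 + 10 + 10 + 15 + 6 + 3 + 3 + 6 + 3 = 59 transitive triples.
Total triples C(9,3) = 84, so cyclic triples = 84 − 59 = 25.

25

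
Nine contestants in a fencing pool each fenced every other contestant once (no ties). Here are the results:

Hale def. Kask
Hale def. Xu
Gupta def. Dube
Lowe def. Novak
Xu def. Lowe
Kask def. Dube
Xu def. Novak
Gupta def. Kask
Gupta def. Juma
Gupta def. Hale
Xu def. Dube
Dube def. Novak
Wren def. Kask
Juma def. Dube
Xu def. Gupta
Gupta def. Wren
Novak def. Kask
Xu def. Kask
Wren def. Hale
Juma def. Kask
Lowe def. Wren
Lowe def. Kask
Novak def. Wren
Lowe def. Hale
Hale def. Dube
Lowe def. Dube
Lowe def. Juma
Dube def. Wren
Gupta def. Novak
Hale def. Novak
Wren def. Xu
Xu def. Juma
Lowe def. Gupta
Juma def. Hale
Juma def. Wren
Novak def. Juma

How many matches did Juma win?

4

Juma's results: beat Dube, Hale, Kask, Wren; lost to Lowe, Xu, Novak, Gupta.
That is 4 wins.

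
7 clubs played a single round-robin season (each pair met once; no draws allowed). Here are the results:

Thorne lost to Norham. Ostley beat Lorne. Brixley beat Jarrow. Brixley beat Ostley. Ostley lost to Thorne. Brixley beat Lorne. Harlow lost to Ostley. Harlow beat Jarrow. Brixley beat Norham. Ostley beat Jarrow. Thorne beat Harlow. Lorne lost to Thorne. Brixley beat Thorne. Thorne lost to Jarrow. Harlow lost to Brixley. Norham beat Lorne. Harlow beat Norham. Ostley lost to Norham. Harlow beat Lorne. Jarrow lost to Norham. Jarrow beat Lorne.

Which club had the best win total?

Win totals: Brixley 6, Thorne 3, Jarrow 2, Harlow 3, Lorne 0, Ostley 3, Norham 4.
Brixley leads with 6 wins (next highest: 4).

Brixley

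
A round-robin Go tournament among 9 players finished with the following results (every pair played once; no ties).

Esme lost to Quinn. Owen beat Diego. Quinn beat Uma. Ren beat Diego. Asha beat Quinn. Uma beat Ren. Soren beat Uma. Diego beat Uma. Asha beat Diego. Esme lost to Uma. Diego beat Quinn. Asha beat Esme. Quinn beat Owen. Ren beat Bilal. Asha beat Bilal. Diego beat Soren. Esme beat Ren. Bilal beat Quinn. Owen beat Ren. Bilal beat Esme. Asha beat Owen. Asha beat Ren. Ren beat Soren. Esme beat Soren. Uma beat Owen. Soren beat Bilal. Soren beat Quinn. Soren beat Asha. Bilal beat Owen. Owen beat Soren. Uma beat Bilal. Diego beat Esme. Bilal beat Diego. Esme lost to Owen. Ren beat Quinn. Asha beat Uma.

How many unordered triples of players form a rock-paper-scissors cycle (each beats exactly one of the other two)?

23

Win totals: Bilal 4, Quinn 3, Uma 4, Ren 4, Diego 4, Owen 4, Asha 7, Esme 2, Soren 4.
A player with w wins dominates both others in C(w,2) triples; summing gives 6 + 3 + 6 + 6 + 6 + 6 + 21 + 1 + 6 = 61 transitive triples.
Total triples C(9,3) = 84, so cyclic triples = 84 − 61 = 23.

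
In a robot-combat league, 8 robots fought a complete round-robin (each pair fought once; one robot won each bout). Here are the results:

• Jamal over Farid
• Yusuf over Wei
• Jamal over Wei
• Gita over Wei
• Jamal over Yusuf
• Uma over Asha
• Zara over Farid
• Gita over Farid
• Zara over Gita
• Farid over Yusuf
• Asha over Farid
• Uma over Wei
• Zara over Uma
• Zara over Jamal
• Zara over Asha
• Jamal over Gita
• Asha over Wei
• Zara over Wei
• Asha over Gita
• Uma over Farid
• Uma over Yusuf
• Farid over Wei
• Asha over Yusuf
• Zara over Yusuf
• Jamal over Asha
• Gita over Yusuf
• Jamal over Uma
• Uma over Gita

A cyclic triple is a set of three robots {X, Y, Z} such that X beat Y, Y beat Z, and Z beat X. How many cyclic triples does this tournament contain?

0

Win totals: Farid 2, Asha 4, Wei 0, Zara 7, Gita 3, Jamal 6, Uma 5, Yusuf 1.
A robot with w wins dominates both others in C(w,2) triples; summing gives 1 + 6 + 0 + 21 + 3 + 15 + 10 + 0 = 56 transitive triples.
Total triples C(8,3) = 56, so cyclic triples = 56 − 56 = 0.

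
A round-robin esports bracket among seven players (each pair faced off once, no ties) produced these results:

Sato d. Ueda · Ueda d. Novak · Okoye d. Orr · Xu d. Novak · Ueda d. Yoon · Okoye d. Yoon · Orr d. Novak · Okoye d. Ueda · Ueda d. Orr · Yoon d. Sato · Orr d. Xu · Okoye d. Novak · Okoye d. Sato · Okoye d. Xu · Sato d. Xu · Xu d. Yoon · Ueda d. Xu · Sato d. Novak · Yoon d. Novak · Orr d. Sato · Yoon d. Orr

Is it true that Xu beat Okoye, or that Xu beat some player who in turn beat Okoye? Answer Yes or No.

No

Xu did not beat Okoye directly.
Xu beat Novak, Yoon, but each of them lost to Okoye. No two-step path.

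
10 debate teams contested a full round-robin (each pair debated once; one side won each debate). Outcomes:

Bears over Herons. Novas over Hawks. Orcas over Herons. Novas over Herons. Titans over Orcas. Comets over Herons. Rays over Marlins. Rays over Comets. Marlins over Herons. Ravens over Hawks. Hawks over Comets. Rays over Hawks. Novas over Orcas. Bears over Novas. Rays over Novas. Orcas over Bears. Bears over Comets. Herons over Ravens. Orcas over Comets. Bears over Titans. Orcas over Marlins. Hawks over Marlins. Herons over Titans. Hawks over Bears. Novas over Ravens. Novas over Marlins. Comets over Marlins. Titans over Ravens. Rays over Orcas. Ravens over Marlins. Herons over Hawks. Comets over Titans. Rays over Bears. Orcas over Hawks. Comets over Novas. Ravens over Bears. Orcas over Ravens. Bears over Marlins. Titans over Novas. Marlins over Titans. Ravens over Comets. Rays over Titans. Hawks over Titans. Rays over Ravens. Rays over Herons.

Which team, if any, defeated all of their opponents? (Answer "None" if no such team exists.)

Rays

Rays has 9 wins out of 9 opponents — a perfect record.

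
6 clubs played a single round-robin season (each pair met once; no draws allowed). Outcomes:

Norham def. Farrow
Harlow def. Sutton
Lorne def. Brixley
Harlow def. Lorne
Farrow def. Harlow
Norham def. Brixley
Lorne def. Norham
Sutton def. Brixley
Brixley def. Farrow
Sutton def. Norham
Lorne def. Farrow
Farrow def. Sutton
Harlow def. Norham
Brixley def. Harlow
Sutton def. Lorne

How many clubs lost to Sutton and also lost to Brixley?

0

Sutton beat: Lorne, Norham, Brixley.
Brixley beat: Farrow, Harlow.
No one was beaten by both.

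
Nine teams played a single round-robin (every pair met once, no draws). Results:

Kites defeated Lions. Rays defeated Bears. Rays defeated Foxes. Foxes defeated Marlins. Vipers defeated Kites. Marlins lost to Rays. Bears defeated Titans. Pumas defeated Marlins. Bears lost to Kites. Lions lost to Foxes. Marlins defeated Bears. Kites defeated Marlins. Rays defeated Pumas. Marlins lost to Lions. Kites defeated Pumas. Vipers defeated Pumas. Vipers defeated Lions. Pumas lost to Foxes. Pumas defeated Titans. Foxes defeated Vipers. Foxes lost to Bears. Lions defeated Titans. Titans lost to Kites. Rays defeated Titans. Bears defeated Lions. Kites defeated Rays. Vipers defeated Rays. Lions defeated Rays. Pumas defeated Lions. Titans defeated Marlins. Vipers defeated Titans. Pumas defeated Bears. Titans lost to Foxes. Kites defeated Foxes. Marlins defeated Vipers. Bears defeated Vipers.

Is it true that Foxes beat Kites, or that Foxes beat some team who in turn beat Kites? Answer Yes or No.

Foxes did not beat Kites directly.
Foxes beat Lions, Marlins, Titans, Vipers, Pumas. Of those, Vipers beat Kites.

Yes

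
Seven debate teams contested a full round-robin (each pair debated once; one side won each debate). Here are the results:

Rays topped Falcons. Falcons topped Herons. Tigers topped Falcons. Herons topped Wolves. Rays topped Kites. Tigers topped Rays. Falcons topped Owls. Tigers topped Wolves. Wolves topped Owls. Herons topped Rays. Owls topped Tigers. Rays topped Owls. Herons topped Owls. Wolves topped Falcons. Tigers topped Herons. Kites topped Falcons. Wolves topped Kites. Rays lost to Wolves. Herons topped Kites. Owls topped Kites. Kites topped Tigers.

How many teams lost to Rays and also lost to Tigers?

Rays beat: Owls, Falcons, Kites.
Tigers beat: Herons, Falcons, Wolves, Rays.
Both beat: Falcons — 1.

1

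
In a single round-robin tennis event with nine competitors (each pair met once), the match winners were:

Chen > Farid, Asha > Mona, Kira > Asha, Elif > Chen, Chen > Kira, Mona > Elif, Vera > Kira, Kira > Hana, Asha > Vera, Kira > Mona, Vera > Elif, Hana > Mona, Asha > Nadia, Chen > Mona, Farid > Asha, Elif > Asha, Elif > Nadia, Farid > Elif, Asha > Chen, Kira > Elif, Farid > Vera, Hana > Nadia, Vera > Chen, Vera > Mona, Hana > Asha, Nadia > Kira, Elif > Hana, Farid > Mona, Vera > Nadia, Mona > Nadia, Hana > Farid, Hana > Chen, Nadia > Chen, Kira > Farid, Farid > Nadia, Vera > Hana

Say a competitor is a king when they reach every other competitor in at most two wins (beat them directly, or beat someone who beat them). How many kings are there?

Mona cannot reach Vera, Farid in two steps.
Asha reaches everyone (king).
Vera reaches everyone (king).
Elif reaches everyone (king).
Kira reaches everyone (king).
Chen reaches everyone (king).
Nadia cannot reach Vera in two steps.
Farid reaches everyone (king).
Hana reaches everyone (king).
Kings: Asha, Vera, Elif, Kira, Chen, Farid, Hana — 7.

7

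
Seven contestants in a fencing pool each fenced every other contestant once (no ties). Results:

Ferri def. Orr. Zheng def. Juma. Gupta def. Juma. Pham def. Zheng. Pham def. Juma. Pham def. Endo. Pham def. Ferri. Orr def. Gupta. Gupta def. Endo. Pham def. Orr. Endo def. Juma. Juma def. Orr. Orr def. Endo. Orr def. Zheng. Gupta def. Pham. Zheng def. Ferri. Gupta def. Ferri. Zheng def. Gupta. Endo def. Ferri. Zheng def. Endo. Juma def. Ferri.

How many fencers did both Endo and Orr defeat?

0

Endo beat: Juma, Ferri.
Orr beat: Zheng, Gupta, Endo.
No one was beaten by both.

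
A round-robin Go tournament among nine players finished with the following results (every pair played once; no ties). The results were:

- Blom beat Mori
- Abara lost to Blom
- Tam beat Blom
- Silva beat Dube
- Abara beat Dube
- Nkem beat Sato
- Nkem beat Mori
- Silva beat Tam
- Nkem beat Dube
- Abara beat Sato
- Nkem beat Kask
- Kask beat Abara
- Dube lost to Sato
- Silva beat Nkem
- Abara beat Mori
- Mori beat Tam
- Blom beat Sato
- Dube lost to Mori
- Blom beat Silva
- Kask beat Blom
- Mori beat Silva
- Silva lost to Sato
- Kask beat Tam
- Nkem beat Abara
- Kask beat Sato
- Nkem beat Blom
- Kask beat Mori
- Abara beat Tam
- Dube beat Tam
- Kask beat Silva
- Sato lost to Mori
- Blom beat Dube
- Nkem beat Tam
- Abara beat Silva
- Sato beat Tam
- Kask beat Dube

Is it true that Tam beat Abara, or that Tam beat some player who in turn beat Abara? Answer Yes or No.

Yes

Tam did not beat Abara directly.
Tam beat Blom. Of those, Blom beat Abara.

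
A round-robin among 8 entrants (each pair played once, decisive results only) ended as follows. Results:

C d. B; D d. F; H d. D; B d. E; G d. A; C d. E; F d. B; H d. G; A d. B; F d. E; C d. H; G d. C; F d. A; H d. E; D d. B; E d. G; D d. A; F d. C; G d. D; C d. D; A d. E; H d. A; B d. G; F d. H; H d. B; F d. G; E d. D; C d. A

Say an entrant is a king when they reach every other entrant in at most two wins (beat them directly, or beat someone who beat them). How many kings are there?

5

A cannot reach C, F, H in two steps.
B cannot reach F, H in two steps.
C reaches everyone (king).
D reaches everyone (king).
E cannot reach H in two steps.
F reaches everyone (king).
G reaches everyone (king).
H reaches everyone (king).
Kings: C, D, F, G, H — 5.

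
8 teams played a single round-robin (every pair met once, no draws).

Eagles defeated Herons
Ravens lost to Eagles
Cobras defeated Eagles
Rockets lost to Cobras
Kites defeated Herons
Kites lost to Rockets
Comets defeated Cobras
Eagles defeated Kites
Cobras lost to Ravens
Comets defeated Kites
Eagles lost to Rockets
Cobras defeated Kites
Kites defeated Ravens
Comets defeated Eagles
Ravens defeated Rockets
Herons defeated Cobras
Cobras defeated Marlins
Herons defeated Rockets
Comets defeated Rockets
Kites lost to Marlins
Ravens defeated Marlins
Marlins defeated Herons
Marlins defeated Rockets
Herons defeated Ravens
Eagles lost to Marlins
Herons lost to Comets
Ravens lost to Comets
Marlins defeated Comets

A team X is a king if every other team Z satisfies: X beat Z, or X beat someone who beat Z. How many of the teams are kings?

4

Marlins reaches everyone (king).
Cobras reaches everyone (king).
Eagles cannot reach Comets in two steps.
Herons cannot reach Comets in two steps.
Kites cannot reach Eagles, Comets in two steps.
Rockets cannot reach Marlins, Cobras, Comets in two steps.
Ravens reaches everyone (king).
Comets reaches everyone (king).
Kings: Marlins, Cobras, Ravens, Comets — 4.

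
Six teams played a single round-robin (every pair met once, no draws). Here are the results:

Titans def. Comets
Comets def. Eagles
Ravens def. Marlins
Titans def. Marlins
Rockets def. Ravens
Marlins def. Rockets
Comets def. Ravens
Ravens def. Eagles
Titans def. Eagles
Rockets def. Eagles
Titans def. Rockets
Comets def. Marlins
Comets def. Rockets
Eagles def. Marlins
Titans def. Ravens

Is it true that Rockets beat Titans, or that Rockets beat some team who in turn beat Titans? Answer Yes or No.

No

Rockets did not beat Titans directly.
Rockets beat Ravens, Eagles, but each of them lost to Titans. No two-step path.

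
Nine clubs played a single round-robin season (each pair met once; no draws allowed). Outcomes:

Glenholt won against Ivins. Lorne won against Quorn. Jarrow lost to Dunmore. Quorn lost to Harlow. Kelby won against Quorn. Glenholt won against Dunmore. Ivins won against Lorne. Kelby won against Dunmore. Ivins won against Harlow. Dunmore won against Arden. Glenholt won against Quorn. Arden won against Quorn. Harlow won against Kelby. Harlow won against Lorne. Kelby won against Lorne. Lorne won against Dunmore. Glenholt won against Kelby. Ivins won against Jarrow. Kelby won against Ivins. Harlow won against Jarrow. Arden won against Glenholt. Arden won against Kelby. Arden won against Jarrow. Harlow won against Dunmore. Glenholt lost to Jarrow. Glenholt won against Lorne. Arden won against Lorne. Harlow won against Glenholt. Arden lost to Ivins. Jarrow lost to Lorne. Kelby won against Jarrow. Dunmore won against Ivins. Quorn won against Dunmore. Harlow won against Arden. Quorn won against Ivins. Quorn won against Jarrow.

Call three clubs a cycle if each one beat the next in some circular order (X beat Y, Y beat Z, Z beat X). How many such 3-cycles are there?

18

Win totals: Quorn 3, Harlow 7, Arden 5, Dunmore 3, Kelby 5, Ivins 4, Lorne 3, Glenholt 5, Jarrow 1.
A club with w wins dominates both others in C(w,2) triples; summing gives 3 + 21 + 10 + 3 + 10 + 6 + 3 + 10 + 0 = 66 transitive triples.
Total triples C(9,3) = 84, so cyclic triples = 84 − 66 = 18.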